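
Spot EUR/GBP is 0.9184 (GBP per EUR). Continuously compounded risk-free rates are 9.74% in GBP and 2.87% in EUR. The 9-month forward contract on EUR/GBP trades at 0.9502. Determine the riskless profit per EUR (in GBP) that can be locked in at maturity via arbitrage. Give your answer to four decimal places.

0.0168 per EUR (in GBP)

Fair forward: F* = S·e^(carry·T), with carry = (r_GBP − r_EUR) = 0.0974 − 0.0287 = 0.0687
F* = 0.9184 · e^(0.0687 × 9/12) = 0.9184 · e^0.051525 = 0.9184 × 1.052876 = 0.9670
Market 0.9502 < fair 0.9670: forward underpriced → reverse cash-and-carry (short spot, go long the forward).
At maturity, profit = |F_mkt − F*| = |0.9502 − 0.9670| = 0.0168 per EUR (in GBP)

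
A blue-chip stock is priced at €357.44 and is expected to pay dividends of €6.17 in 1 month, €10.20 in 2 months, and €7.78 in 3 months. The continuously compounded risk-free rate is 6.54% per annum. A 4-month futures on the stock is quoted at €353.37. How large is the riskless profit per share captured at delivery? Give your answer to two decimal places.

PV(dividends) I = 6.17·e^(−0.0654·1/12) + 10.20·e^(−0.0654·2/12) + 7.78·e^(−0.0654·3/12) = 23.8797
Fair futures F* = (S − I)·e^(rT) = (357.44 − 23.8797)·e^0.021800 = 333.5603 × 1.022039 = 340.9116
Market €353.37 > fair 340.9116: forward overpriced → cash-and-carry (borrow at r, buy the stock and collect the dividends, short the forward).
Profit at T = |F_mkt − F*| = |353.37 − 340.9116| = €12.46 per share

€12.46 per share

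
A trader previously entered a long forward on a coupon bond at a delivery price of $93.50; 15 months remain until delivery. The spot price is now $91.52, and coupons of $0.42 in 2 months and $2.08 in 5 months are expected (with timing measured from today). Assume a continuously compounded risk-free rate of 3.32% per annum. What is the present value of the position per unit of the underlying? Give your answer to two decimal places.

-$0.65

PV(remaining coupons) I = 0.42·e^(−0.0332·2/12) + 2.08·e^(−0.0332·5/12) = 2.4691
Current forward F = (S − I)·e^(rT) = (91.52 − 2.4691)·e^(0.0332·15/12) = 89.0509 × 1.042373 = 92.8243
Value (long) = (F − K)·e^(−rT) = (92.8243 − 93.50) × 0.959349 = -0.6482
Value = -$0.65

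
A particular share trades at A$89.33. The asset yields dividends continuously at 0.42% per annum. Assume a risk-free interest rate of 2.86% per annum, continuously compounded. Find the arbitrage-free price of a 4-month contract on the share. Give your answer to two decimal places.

A$90.06

F = S·e^((r − q)T) = 89.33 · e^((0.0286 − 0.0042) × 4/12)
= 89.33 · e^0.008133 = 89.33 × 1.008166
F = A$90.06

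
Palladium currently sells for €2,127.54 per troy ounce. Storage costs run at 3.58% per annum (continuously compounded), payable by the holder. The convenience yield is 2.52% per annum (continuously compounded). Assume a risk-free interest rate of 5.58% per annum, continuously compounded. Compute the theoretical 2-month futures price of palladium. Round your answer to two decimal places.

€2,151.22 per troy ounce

Net carry = r + u − y = 0.0558 + 0.0358 − 0.0252 = 0.0664
F = S·e^((r+u−y)T) = 2127.54 · e^(0.0664 × 2/12) = 2127.54 · e^0.01106667
= 2127.54 × 1.01112813 = €2,151.22 per troy ounce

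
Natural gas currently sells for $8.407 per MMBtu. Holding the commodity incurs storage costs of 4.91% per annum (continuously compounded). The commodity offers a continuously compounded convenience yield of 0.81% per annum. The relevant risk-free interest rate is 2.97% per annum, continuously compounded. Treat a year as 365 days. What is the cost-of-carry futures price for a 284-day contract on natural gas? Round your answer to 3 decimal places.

$8.882 per MMBtu

Net carry = r + u − y = 0.0297 + 0.0491 − 0.0081 = 0.0707
F = S·e^((r+u−y)T) = 8.407 · e^(0.0707 × 284/365) = 8.407 · e^0.055010
= 8.407 × 1.056551 = $8.882 per MMBtu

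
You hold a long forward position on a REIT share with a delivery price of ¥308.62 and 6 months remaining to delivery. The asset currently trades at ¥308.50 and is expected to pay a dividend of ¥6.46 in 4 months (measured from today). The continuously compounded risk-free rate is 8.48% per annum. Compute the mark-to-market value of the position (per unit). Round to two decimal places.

PV(remaining dividends) I = 6.46·e^(−0.0848·4/12) = 6.2800
Current forward F = (S − I)·e^(rT) = (308.50 − 6.2800)·e^(0.0848·6/12) = 302.2200 × 1.043312 = 315.3098
Value (long) = (F − K)·e^(−rT) = (315.3098 − 308.62) × 0.958486 = 6.4121
Value = ¥6.41

¥6.41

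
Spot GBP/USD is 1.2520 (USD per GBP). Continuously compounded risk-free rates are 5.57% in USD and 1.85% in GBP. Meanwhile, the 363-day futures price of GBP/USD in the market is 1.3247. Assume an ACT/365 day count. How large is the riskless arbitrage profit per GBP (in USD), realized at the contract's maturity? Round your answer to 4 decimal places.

0.0255 per GBP (in USD)

Fair futures: F* = S·e^(carry·T), with carry = (r_USD − r_GBP) = 0.0557 − 0.0185 = 0.0372
F* = 1.2520 · e^(0.0372 × 363/365) = 1.2520 · e^0.036996 = 1.2520 × 1.037689 = 1.2992
Market 1.3247 > fair 1.2992: forward overpriced → cash-and-carry (buy spot, short the forward).
At maturity, profit = |F_mkt − F*| = |1.3247 − 1.2992| = 0.0255 per GBP (in USD)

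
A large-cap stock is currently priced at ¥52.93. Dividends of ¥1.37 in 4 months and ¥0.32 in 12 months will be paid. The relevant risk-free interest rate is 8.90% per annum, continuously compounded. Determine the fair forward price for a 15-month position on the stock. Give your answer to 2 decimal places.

PV(dividends) I = 1.37·e^(−0.0890·4/12) + 0.32·e^(−0.0890·12/12)
I = 1.3300 + 0.2928 = 1.6228
F = (S − I)·e^(rT) = (52.93 − 1.6228) · e^(0.0890·15/12)
= 51.3072 · e^0.111250 = 51.3072 × 1.117674 = ¥57.34

¥57.34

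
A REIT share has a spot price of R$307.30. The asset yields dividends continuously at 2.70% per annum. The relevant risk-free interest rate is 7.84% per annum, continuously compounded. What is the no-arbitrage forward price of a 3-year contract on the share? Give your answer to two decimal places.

R$358.53

F = S·e^((r − q)T) = 307.30 · e^((0.0784 − 0.0270) × 3)
= 307.30 · e^0.154200 = 307.30 × 1.166724
F = R$358.53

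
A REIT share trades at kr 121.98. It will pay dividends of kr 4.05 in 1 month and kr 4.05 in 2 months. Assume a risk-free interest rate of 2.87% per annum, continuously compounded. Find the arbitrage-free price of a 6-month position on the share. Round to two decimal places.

kr 115.56

PV(dividends) I = 4.05·e^(−0.0287·1/12) + 4.05·e^(−0.0287·2/12)
I = 4.0403 + 4.0307 = 8.0710
F = (S − I)·e^(rT) = (121.98 − 8.0710) · e^(0.0287·6/12)
= 113.9090 · e^0.014350 = 113.9090 × 1.014453 = kr 115.56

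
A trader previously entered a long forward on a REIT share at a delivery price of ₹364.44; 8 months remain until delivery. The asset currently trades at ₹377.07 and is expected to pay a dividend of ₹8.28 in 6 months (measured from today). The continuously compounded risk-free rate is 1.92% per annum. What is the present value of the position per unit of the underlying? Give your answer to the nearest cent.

₹9.06

PV(remaining dividends) I = 8.28·e^(−0.0192·6/12) = 8.2009
Current forward F = (S − I)·e^(rT) = (377.07 − 8.2009)·e^(0.0192·8/12) = 368.8691 × 1.012882 = 373.6209
Value (long) = (F − K)·e^(−rT) = (373.6209 − 364.44) × 0.987282 = 9.0641
Value = ₹9.06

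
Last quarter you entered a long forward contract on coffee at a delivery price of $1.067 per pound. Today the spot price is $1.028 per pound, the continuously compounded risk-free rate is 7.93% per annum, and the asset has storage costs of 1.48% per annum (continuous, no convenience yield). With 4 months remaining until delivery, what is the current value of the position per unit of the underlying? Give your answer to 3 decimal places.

-$0.006 per pound

Current fair forward for the remaining 4 months: F = S·e^((r + u)·T), (r + u) = 0.0793 + 0.0148 = 0.0941
F = 1.028 · e^(0.0941 × 4/12) = 1.028 × 1.031864 = 1.0608
Value of long forward = (F − K)·e^(−rT) = (1.0608 − 1.067) · e^(−0.0793·4/12)
= -0.0062 × 0.973913 = -0.006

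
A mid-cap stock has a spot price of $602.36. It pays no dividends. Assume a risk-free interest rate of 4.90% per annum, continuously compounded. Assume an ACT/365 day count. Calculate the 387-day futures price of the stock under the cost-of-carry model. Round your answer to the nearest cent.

$634.48

F = S·e^(rT) = 602.36 · e^(0.0490 × 387/365)
= 602.36 · e^0.051953 = 602.36 × 1.053326
F = $634.48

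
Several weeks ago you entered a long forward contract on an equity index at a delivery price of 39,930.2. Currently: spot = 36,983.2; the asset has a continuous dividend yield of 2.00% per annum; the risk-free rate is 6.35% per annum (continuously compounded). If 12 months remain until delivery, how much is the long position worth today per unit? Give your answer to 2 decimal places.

-1222.58

Current fair forward for the remaining 12 months: F = S·e^((r − q)·T), (r − q) = 0.0635 − 0.0200 = 0.0435
F = 36983.2 · e^(0.0435 × 12/12) = 36983.2 × 1.04445999 = 38627.4727
Value of long forward = (F − K)·e^(−rT) = (38627.4727 − 39930.2) · e^(−0.0635·12/12)
= -1302.7273 × 0.93847412 = -1222.58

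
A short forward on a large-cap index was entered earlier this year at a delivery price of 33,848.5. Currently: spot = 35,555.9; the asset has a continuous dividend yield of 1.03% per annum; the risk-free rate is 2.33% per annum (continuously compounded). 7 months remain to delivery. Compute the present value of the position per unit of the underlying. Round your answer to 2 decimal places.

Current fair forward for the remaining 7 months: F = S·e^((r − q)·T), (r − q) = 0.0233 − 0.0103 = 0.0130
F = 35555.9 · e^(0.0130 × 7/12) = 35555.9 × 1.00761216 = 35826.5572
Value of long forward = (F − K)·e^(−rT) = (35826.5572 − 33848.5) · e^(−0.0233·7/12)
= 1978.0572 × 0.98650028 = 1951.35
Short position value = −(long value) = -1951.35

-1951.35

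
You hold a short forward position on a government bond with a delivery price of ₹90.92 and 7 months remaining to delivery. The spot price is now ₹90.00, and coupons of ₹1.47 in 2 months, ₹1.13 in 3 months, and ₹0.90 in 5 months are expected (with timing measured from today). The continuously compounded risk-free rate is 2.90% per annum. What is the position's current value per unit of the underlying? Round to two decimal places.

PV(remaining coupons) I = 1.47·e^(−0.0290·2/12) + 1.13·e^(−0.0290·3/12) + 0.90·e^(−0.0290·5/12) = 3.4739
Current forward F = (S − I)·e^(rT) = (90.00 − 3.4739)·e^(0.0290·7/12) = 86.5261 × 1.017061 = 88.0023
Value (long) = (F − K)·e^(−rT) = (88.0023 − 90.92) × 0.983226 = -2.8688
Short position value = −(long value) = ₹2.87

₹2.87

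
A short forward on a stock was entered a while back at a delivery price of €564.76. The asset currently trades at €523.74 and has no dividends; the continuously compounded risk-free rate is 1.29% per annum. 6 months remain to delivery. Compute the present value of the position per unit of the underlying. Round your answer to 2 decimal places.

€37.39

Current fair forward for the remaining 6 months: F = S·e^(r·T), r = 0.0129
F = 523.74 · e^(0.0129 × 6/12) = 523.74 × 1.006471 = 527.1291
Value of long forward = (F − K)·e^(−rT) = (527.1291 − 564.76) · e^(−0.0129·6/12)
= -37.6309 × 0.993571 = -37.39
Short position value = −(long value) = €37.39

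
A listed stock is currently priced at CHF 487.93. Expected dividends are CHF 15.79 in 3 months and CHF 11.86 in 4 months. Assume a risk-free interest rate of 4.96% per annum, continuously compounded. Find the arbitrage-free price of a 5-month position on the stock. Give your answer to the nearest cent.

PV(dividends) I = 15.79·e^(−0.0496·3/12) + 11.86·e^(−0.0496·4/12)
I = 15.5954 + 11.6655 = 27.2609
F = (S − I)·e^(rT) = (487.93 − 27.2609) · e^(0.0496·5/12)
= 460.6691 · e^0.020667 = 460.6691 × 1.020882 = CHF 470.29

CHF 470.29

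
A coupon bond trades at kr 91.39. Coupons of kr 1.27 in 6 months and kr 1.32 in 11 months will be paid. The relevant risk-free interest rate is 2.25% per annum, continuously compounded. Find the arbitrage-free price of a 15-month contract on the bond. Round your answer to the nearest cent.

kr 91.38

PV(coupons) I = 1.27·e^(−0.0225·6/12) + 1.32·e^(−0.0225·11/12)
I = 1.2558 + 1.2931 = 2.5489
F = (S − I)·e^(rT) = (91.39 − 2.5489) · e^(0.0225·15/12)
= 88.8411 · e^0.028125 = 88.8411 × 1.028524 = kr 91.38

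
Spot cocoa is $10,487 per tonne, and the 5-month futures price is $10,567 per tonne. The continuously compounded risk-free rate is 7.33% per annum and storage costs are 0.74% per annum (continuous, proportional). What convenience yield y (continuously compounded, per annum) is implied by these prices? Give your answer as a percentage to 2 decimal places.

F = S·e^((r+u−y)T) ⇒ (r+u−y) = ln(F/S)/T
ln(10567/10487) = 0.007600; /T ⇒ 0.018240
y = r + u − ln(F/S)/T = 0.0733 + 0.0074 − 0.018240 = 0.062460
y = 6.25%

6.25%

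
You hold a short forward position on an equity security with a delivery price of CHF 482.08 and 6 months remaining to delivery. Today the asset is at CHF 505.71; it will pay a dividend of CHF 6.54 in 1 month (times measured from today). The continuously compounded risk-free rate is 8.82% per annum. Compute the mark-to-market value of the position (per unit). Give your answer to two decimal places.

PV(remaining dividends) I = 6.54·e^(−0.0882·1/12) = 6.4921
Current forward F = (S − I)·e^(rT) = (505.71 − 6.4921)·e^(0.0882·6/12) = 499.2179 × 1.045087 = 521.7261
Value (long) = (F − K)·e^(−rT) = (521.7261 − 482.08) × 0.956858 = 37.9357
Short position value = −(long value) = -CHF 37.94

-CHF 37.94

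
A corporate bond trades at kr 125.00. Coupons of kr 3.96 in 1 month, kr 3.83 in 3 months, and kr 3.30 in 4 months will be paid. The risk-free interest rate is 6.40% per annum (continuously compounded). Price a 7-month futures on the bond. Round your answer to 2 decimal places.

PV(coupons) I = 3.96·e^(−0.0640·1/12) + 3.83·e^(−0.0640·3/12) + 3.30·e^(−0.0640·4/12)
I = 3.9389 + 3.7692 + 3.2303 = 10.9384
F = (S − I)·e^(rT) = (125.00 − 10.9384) · e^(0.0640·7/12)
= 114.0616 · e^0.037333 = 114.0616 × 1.038039 = kr 118.40

kr 118.40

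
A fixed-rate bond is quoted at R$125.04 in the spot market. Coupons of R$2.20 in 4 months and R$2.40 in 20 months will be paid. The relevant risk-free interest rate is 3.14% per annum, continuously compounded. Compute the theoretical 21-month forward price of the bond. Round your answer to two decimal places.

PV(coupons) I = 2.20·e^(−0.0314·4/12) + 2.40·e^(−0.0314·20/12)
I = 2.1771 + 2.2776 = 4.4547
F = (S − I)·e^(rT) = (125.04 − 4.4547) · e^(0.0314·21/12)
= 120.5853 · e^0.054950 = 120.5853 × 1.056488 = R$127.40

R$127.40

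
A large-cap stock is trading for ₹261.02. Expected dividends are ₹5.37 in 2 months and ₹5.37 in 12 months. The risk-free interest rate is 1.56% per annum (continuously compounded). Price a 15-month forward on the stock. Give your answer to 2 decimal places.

₹255.31

PV(dividends) I = 5.37·e^(−0.0156·2/12) + 5.37·e^(−0.0156·12/12)
I = 5.3561 + 5.2869 = 10.6430
F = (S − I)·e^(rT) = (261.02 − 10.6430) · e^(0.0156·15/12)
= 250.3770 · e^0.019500 = 250.3770 × 1.019691 = ₹255.31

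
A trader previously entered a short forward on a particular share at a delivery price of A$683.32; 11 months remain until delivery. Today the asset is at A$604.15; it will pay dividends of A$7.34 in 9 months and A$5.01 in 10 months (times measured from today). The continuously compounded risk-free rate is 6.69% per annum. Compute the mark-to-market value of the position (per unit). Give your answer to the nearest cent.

PV(remaining dividends) I = 7.34·e^(−0.0669·9/12) + 5.01·e^(−0.0669·10/12) = 11.7191
Current forward F = (S − I)·e^(rT) = (604.15 − 11.7191)·e^(0.0669·11/12) = 592.4309 × 1.063244 = 629.8986
Value (long) = (F − K)·e^(−rT) = (629.8986 − 683.32) × 0.940518 = -50.2438
Short position value = −(long value) = A$50.24

A$50.24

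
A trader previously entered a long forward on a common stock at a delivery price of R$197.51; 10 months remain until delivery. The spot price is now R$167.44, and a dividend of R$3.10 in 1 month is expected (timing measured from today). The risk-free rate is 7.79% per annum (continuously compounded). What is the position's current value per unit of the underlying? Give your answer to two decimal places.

-R$20.74

PV(remaining dividends) I = 3.10·e^(−0.0779·1/12) = 3.0799
Current forward F = (S − I)·e^(rT) = (167.44 − 3.0799)·e^(0.0779·10/12) = 164.3601 × 1.067070 = 175.3837
Value (long) = (F − K)·e^(−rT) = (175.3837 − 197.51) × 0.937146 = -20.7356
Value = -R$20.74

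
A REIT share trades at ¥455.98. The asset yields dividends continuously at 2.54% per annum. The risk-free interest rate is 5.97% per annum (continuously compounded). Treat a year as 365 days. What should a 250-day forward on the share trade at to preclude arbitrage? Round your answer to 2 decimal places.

¥466.82

F = S·e^((r − q)T) = 455.98 · e^((0.0597 − 0.0254) × 250/365)
= 455.98 · e^0.023493 = 455.98 × 1.023771
F = ¥466.82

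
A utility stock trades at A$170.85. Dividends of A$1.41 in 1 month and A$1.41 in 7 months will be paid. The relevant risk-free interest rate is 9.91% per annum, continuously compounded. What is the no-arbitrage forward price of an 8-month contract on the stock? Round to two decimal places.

A$179.60

PV(dividends) I = 1.41·e^(−0.0991·1/12) + 1.41·e^(−0.0991·7/12)
I = 1.3984 + 1.3308 = 2.7292
F = (S − I)·e^(rT) = (170.85 − 2.7292) · e^(0.0991·8/12)
= 168.1208 · e^0.066067 = 168.1208 × 1.068298 = A$179.60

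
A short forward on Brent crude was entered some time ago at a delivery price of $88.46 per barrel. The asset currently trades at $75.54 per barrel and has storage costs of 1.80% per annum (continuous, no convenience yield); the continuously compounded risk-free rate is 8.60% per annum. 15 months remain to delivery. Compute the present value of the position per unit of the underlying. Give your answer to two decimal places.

Current fair forward for the remaining 15 months: F = S·e^((r + u)·T), (r + u) = 0.0860 + 0.0180 = 0.1040
F = 75.54 · e^(0.1040 × 15/12) = 75.54 × 1.138828 = 86.0271
Value of long forward = (F − K)·e^(−rT) = (86.0271 − 88.46) · e^(−0.0860·15/12)
= -2.4329 × 0.898077 = -2.18
Short position value = −(long value) = $2.18

$2.18 per barrel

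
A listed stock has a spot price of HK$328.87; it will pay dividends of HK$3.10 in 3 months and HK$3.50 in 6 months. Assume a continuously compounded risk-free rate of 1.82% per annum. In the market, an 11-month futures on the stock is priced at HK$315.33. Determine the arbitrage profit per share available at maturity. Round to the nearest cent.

HK$12.41 per share

PV(dividends) I = 3.10·e^(−0.0182·3/12) + 3.50·e^(−0.0182·6/12) = 6.5542
Fair futures F* = (S − I)·e^(rT) = (328.87 − 6.5542)·e^0.016683 = 322.3158 × 1.016823 = 327.7381
Market HK$315.33 < fair 327.7381: forward underpriced → reverse cash-and-carry (short the stock, invest proceeds at r, pay the dividends, go long the forward).
Profit at T = |F_mkt − F*| = |315.33 − 327.7381| = HK$12.41 per share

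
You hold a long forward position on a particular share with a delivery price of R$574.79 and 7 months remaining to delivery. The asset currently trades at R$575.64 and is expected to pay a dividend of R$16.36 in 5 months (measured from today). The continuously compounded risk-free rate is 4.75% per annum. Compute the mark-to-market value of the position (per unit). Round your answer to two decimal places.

R$0.52

PV(remaining dividends) I = 16.36·e^(−0.0475·5/12) = 16.0394
Current forward F = (S − I)·e^(rT) = (575.64 − 16.0394)·e^(0.0475·7/12) = 559.6006 × 1.028096 = 575.3231
Value (long) = (F − K)·e^(−rT) = (575.3231 − 574.79) × 0.972672 = 0.5185
Value = R$0.52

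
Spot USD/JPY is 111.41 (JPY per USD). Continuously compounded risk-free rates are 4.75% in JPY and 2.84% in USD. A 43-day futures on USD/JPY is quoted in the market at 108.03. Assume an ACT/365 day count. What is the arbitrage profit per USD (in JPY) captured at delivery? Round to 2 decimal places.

Fair futures: F* = S·e^(carry·T), with carry = (r_JPY − r_USD) = 0.0475 − 0.0284 = 0.0191
F* = 111.41 · e^(0.0191 × 43/365) = 111.41 · e^0.002250 = 111.41 × 1.002253 = 111.6610
Market 108.03 < fair 111.6610: forward underpriced → reverse cash-and-carry (short spot, go long the forward).
At maturity, profit = |F_mkt − F*| = |108.03 − 111.6610| = 3.63 per USD (in JPY)

3.63 per USD (in JPY)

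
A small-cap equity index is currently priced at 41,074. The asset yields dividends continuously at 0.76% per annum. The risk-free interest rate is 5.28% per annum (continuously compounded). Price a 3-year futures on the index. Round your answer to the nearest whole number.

F = S·e^((r − q)T) = 41074 · e^((0.0528 − 0.0076) × 3)
= 41074 · e^0.135600 = 41074 × 1.145224
F = 47,039

47,039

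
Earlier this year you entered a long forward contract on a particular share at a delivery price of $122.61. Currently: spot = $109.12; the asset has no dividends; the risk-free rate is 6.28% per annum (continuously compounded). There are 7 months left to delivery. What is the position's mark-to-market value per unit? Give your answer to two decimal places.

Current fair forward for the remaining 7 months: F = S·e^(r·T), r = 0.0628
F = 109.12 · e^(0.0628 × 7/12) = 109.12 × 1.037313 = 113.1916
Value of long forward = (F − K)·e^(−rT) = (113.1916 − 122.61) · e^(−0.0628·7/12)
= -9.4184 × 0.964030 = -9.08

-$9.08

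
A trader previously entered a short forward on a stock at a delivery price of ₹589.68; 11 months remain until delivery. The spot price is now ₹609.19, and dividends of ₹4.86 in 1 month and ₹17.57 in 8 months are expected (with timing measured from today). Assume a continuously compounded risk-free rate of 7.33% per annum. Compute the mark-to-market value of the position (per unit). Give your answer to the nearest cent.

PV(remaining dividends) I = 4.86·e^(−0.0733·1/12) + 17.57·e^(−0.0733·8/12) = 21.5625
Current forward F = (S − I)·e^(rT) = (609.19 − 21.5625)·e^(0.0733·11/12) = 587.6275 × 1.069500 = 628.4676
Value (long) = (F − K)·e^(−rT) = (628.4676 − 589.68) × 0.935016 = 36.2670
Short position value = −(long value) = -₹36.27

-₹36.27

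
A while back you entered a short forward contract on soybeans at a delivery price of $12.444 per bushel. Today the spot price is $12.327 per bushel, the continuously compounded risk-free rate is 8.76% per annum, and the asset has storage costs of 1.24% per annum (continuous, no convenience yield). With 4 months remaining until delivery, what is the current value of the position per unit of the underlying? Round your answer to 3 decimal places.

Current fair forward for the remaining 4 months: F = S·e^((r + u)·T), (r + u) = 0.0876 + 0.0124 = 0.1000
F = 12.327 · e^(0.1000 × 4/12) = 12.327 × 1.033895 = 12.7448
Value of long forward = (F − K)·e^(−rT) = (12.7448 − 12.444) · e^(−0.0876·4/12)
= 0.3008 × 0.971222 = 0.292
Short position value = −(long value) = -$0.292

-$0.292 per bushel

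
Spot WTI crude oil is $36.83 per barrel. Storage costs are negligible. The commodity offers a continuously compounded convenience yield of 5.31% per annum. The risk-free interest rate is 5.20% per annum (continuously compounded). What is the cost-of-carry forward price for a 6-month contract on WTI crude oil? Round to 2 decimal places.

Net carry = r + u − y = 0.0520 + 0.0000 − 0.0531 = -0.0011
F = S·e^((r+u−y)T) = 36.83 · e^(-0.0011 × 6/12) = 36.83 · e^-0.000550
= 36.83 × 0.999450 = $36.81 per barrel

$36.81 per barrel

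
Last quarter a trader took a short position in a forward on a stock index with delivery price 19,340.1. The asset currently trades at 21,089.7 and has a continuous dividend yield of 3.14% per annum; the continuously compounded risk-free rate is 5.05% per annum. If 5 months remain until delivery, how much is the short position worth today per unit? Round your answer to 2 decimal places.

Current fair forward for the remaining 5 months: F = S·e^((r − q)·T), (r − q) = 0.0505 − 0.0314 = 0.0191
F = 21089.7 · e^(0.0191 × 5/12) = 21089.7 × 1.00799009 = 21258.2086
Value of long forward = (F − K)·e^(−rT) = (21258.2086 − 19340.1) · e^(−0.0505·5/12)
= 1918.1086 × 0.97917816 = 1878.17
Short position value = −(long value) = -1878.17

-1878.17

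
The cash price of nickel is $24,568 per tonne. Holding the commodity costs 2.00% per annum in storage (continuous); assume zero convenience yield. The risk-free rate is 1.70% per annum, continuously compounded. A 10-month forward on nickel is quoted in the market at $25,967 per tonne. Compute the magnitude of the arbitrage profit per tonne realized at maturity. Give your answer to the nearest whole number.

$630 per tonne

Fair forward: F* = S·e^(carry·T), with carry = (r + u) = 0.0170 + 0.0200 = 0.0370
F* = 24568 · e^(0.0370 × 10/12) = 24568 · e^0.030833 = 24568 × 1.031313 = $25337.2978
Market $25967 > fair $25337.2978: forward overpriced → cash-and-carry (buy spot, short the forward).
At maturity, profit = |F_mkt − F*| = |25967 − 25337.2978| = $630 per tonne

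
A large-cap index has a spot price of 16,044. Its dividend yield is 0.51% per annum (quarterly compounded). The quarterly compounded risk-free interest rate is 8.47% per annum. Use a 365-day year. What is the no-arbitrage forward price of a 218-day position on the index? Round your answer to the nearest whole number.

F = S · (1+r/4)^(4T) / (1+q/4)^(4T)
= 16044 × 1.051334 / 1.003049 = 16044 × 1.048138
F = 16,816

16,816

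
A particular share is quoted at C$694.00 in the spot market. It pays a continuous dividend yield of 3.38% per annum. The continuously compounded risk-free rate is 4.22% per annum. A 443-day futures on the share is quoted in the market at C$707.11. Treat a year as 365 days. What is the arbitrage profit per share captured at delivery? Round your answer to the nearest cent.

Fair futures: F* = S·e^(carry·T), with carry = (r − q) = 0.0422 − 0.0338 = 0.0084
F* = 694.00 · e^(0.0084 × 443/365) = 694.00 · e^0.010195 = 694.00 × 1.010247 = C$701.1114
Market C$707.11 > fair C$701.1114: forward overpriced → cash-and-carry (buy spot, short the forward).
At maturity, profit = |F_mkt − F*| = |707.11 − 701.1114| = C$6.00 per share

C$6.00 per share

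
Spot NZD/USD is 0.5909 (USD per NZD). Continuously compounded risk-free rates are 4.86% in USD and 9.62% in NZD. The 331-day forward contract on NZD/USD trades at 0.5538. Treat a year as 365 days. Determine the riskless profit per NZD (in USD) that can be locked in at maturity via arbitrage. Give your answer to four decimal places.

0.0121 per NZD (in USD)

Fair forward: F* = S·e^(carry·T), with carry = (r_USD − r_NZD) = 0.0486 − 0.0962 = -0.0476
F* = 0.5909 · e^(-0.0476 × 331/365) = 0.5909 · e^-0.043166 = 0.5909 × 0.957752 = 0.5659
Market 0.5538 < fair 0.5659: forward underpriced → reverse cash-and-carry (short spot, go long the forward).
At maturity, profit = |F_mkt − F*| = |0.5538 − 0.5659| = 0.0121 per NZD (in USD)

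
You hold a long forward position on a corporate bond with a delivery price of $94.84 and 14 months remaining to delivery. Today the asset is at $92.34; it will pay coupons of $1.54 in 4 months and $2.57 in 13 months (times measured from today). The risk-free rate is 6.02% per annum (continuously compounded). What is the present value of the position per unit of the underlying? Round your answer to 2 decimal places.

PV(remaining coupons) I = 1.54·e^(−0.0602·4/12) + 2.57·e^(−0.0602·13/12) = 3.9171
Current forward F = (S − I)·e^(rT) = (92.34 − 3.9171)·e^(0.0602·14/12) = 88.4229 × 1.072758 = 94.8564
Value (long) = (F − K)·e^(−rT) = (94.8564 − 94.84) × 0.932176 = 0.0153
Value = $0.02

$0.02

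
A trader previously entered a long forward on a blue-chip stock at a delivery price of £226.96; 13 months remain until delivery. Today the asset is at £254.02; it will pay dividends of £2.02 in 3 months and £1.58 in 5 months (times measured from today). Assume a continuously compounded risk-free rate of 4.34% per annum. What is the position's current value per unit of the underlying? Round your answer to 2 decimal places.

PV(remaining dividends) I = 2.02·e^(−0.0434·3/12) + 1.58·e^(−0.0434·5/12) = 3.5499
Current forward F = (S − I)·e^(rT) = (254.02 − 3.5499)·e^(0.0434·13/12) = 250.4701 × 1.048139 = 262.5275
Value (long) = (F − K)·e^(−rT) = (262.5275 − 226.96) × 0.954071 = 33.9339
Value = £33.93

£33.93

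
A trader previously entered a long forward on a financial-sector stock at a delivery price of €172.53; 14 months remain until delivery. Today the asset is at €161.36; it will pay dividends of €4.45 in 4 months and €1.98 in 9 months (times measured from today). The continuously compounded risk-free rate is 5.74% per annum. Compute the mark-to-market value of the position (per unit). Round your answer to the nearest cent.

-€6.26

PV(remaining dividends) I = 4.45·e^(−0.0574·4/12) + 1.98·e^(−0.0574·9/12) = 6.2622
Current forward F = (S − I)·e^(rT) = (161.36 − 6.2622)·e^(0.0574·14/12) = 155.0978 × 1.069260 = 165.8399
Value (long) = (F − K)·e^(−rT) = (165.8399 − 172.53) × 0.935226 = -6.2568
Value = -€6.26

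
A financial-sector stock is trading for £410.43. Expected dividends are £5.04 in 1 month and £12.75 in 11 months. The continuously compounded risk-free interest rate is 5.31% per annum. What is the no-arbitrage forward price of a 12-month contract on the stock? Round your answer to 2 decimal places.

PV(dividends) I = 5.04·e^(−0.0531·1/12) + 12.75·e^(−0.0531·11/12)
I = 5.0177 + 12.1443 = 17.1620
F = (S − I)·e^(rT) = (410.43 − 17.1620) · e^(0.0531·12/12)
= 393.2680 · e^0.053100 = 393.2680 × 1.054535 = £414.71

£414.71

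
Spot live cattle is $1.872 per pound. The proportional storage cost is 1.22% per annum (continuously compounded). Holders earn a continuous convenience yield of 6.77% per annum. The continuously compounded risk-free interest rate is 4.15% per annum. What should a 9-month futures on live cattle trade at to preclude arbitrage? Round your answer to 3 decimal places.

Net carry = r + u − y = 0.0415 + 0.0122 − 0.0677 = -0.0140
F = S·e^((r+u−y)T) = 1.872 · e^(-0.0140 × 9/12) = 1.872 · e^-0.010500
= 1.872 × 0.989555 = $1.852 per pound

$1.852 per pound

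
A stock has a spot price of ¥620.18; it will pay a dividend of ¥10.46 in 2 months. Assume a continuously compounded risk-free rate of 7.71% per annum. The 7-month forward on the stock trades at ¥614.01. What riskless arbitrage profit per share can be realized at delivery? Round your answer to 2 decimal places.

PV(dividends) I = 10.46·e^(−0.0771·2/12) = 10.3264
Fair forward F* = (S − I)·e^(rT) = (620.18 − 10.3264)·e^0.044975 = 609.8536 × 1.046002 = 637.9081
Market ¥614.01 < fair 637.9081: forward underpriced → reverse cash-and-carry (short the stock, invest proceeds at r, pay the dividends, go long the forward).
Profit at T = |F_mkt − F*| = |614.01 − 637.9081| = ¥23.90 per share

¥23.90 per share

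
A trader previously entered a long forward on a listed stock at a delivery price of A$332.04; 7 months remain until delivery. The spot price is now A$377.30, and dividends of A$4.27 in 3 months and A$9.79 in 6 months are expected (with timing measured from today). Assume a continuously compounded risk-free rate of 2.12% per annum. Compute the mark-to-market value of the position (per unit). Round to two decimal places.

A$35.41

PV(remaining dividends) I = 4.27·e^(−0.0212·3/12) + 9.79·e^(−0.0212·6/12) = 13.9342
Current forward F = (S − I)·e^(rT) = (377.30 − 13.9342)·e^(0.0212·7/12) = 363.3658 × 1.012443 = 367.8872
Value (long) = (F − K)·e^(−rT) = (367.8872 − 332.04) × 0.987709 = 35.4066
Value = A$35.41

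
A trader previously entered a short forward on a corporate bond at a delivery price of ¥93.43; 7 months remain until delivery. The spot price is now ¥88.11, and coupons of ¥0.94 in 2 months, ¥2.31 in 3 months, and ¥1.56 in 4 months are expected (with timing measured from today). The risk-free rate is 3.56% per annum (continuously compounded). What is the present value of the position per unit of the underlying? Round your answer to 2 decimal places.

PV(remaining coupons) I = 0.94·e^(−0.0356·2/12) + 2.31·e^(−0.0356·3/12) + 1.56·e^(−0.0356·4/12) = 4.7656
Current forward F = (S − I)·e^(rT) = (88.11 − 4.7656)·e^(0.0356·7/12) = 83.3444 × 1.020984 = 85.0933
Value (long) = (F − K)·e^(−rT) = (85.0933 − 93.43) × 0.979447 = -8.1654
Short position value = −(long value) = ¥8.17

¥8.17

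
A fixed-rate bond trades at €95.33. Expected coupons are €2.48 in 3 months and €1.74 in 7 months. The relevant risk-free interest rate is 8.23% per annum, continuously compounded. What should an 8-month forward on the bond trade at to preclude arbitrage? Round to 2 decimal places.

PV(coupons) I = 2.48·e^(−0.0823·3/12) + 1.74·e^(−0.0823·7/12)
I = 2.4295 + 1.6584 = 4.0879
F = (S − I)·e^(rT) = (95.33 − 4.0879) · e^(0.0823·8/12)
= 91.2421 · e^0.054867 = 91.2421 × 1.056400 = €96.39

€96.39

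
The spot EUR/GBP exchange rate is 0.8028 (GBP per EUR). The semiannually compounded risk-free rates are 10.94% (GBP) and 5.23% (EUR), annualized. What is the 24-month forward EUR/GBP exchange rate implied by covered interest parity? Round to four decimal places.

By covered interest parity, F = S · (1+r_GBP/2)^(2T) / (1+r_EUR/2)^(2T)
= 0.8028 × 1.237416 / 1.108775 = 0.8028 × 1.116021
F = 0.8959 GBP per EUR

0.8959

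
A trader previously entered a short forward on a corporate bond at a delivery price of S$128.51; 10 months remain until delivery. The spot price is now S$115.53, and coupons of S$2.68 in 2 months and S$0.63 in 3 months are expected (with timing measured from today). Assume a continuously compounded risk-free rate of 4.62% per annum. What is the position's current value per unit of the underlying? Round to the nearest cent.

S$11.41

PV(remaining coupons) I = 2.68·e^(−0.0462·2/12) + 0.63·e^(−0.0462·3/12) = 3.2822
Current forward F = (S − I)·e^(rT) = (115.53 − 3.2822)·e^(0.0462·10/12) = 112.2478 × 1.039251 = 116.6536
Value (long) = (F − K)·e^(−rT) = (116.6536 − 128.51) × 0.962232 = -11.4086
Short position value = −(long value) = S$11.41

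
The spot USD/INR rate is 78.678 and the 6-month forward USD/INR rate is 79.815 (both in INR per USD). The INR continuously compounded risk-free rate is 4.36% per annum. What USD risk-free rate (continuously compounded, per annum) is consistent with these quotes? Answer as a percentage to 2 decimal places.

F = S·e^((r_INR − r_USD)T) ⇒ r_USD = r_INR − ln(F/S)/T
ln(79.815/78.678) = 0.014348; /(6/12) = 0.028696
r_USD = 0.0436 − 0.028696 = 0.014904
r_USD = 1.49%

1.49%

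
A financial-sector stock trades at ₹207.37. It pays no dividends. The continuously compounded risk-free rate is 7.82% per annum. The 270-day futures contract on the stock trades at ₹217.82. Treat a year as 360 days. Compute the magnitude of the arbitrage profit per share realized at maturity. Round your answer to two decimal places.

₹2.08 per share

Fair futures: F* = S·e^(carry·T), with carry = r = 0.0782
F* = 207.37 · e^(0.0782 × 270/360) = 207.37 · e^0.058650 = 207.37 × 1.060404 = ₹219.8960
Market ₹217.82 < fair ₹219.8960: forward underpriced → reverse cash-and-carry (short spot, go long the forward).
At maturity, profit = |F_mkt − F*| = |217.82 − 219.8960| = ₹2.08 per share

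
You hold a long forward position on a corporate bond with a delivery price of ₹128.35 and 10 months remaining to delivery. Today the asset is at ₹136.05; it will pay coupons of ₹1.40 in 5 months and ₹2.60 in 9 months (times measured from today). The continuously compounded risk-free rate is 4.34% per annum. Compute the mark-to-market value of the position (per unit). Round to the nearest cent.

PV(remaining coupons) I = 1.40·e^(−0.0434·5/12) + 2.60·e^(−0.0434·9/12) = 3.8916
Current forward F = (S − I)·e^(rT) = (136.05 − 3.8916)·e^(0.0434·10/12) = 132.1584 × 1.036829 = 137.0257
Value (long) = (F − K)·e^(−rT) = (137.0257 − 128.35) × 0.964480 = 8.3675
Value = ₹8.37

₹8.37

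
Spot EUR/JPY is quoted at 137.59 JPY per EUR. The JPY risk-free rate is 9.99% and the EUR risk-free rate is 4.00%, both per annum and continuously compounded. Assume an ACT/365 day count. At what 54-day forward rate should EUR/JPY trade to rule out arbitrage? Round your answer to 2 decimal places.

F = S·e^((r_JPY − r_EUR)T) = 137.59 · e^((0.0999 − 0.0400) × 54/365)
= 137.59 · e^0.008862 = 137.59 × 1.008901
F = 138.81 JPY per EUR

138.81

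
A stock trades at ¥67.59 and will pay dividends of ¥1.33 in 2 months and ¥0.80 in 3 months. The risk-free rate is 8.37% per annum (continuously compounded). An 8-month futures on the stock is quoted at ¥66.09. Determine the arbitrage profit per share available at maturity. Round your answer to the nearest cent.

PV(dividends) I = 1.33·e^(−0.0837·2/12) + 0.80·e^(−0.0837·3/12) = 2.0950
Fair futures F* = (S − I)·e^(rT) = (67.59 − 2.0950)·e^0.055800 = 65.4950 × 1.057386 = 69.2535
Market ¥66.09 < fair 69.2535: forward underpriced → reverse cash-and-carry (short the stock, invest proceeds at r, pay the dividends, go long the forward).
Profit at T = |F_mkt − F*| = |66.09 − 69.2535| = ¥3.16 per share

¥3.16 per share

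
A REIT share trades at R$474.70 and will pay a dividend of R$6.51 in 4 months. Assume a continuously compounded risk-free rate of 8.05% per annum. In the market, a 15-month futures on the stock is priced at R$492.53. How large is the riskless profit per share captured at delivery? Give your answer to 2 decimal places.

PV(dividends) I = 6.51·e^(−0.0805·4/12) = 6.3376
Fair futures F* = (S − I)·e^(rT) = (474.70 − 6.3376)·e^0.100625 = 468.3624 × 1.105862 = 517.9442
Market R$492.53 < fair 517.9442: forward underpriced → reverse cash-and-carry (short the stock, invest proceeds at r, pay the dividends, go long the forward).
Profit at T = |F_mkt − F*| = |492.53 − 517.9442| = R$25.41 per share

R$25.41 per share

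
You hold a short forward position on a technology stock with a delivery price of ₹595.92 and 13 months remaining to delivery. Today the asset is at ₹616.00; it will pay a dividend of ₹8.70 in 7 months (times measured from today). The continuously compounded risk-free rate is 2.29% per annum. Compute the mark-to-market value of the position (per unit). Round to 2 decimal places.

PV(remaining dividends) I = 8.70·e^(−0.0229·7/12) = 8.5846
Current forward F = (S − I)·e^(rT) = (616.00 − 8.5846)·e^(0.0229·13/12) = 607.4154 × 1.025119 = 622.6731
Value (long) = (F − K)·e^(−rT) = (622.6731 − 595.92) × 0.975497 = 26.0976
Short position value = −(long value) = -₹26.10

-₹26.10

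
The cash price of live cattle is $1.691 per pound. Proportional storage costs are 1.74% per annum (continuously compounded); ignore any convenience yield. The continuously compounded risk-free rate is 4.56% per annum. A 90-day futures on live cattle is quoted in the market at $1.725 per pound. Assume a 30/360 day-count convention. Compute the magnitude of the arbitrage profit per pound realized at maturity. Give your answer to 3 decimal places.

$0.007 per pound

Fair futures: F* = S·e^(carry·T), with carry = (r + u) = 0.0456 + 0.0174 = 0.0630
F* = 1.691 · e^(0.0630 × 90/360) = 1.691 · e^0.015750 = 1.691 × 1.015875 = $1.7178
Market $1.725 > fair $1.7178: forward overpriced → cash-and-carry (buy spot, short the forward).
At maturity, profit = |F_mkt − F*| = |1.725 − 1.7178| = $0.007 per pound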